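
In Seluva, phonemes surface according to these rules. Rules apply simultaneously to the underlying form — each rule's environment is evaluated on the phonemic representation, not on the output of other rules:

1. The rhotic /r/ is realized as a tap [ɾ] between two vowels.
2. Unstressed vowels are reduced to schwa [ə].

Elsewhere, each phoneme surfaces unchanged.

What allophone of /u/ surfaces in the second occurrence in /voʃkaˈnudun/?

/u/ (between /d/ and /n/): in an unstressed syllable, so rule 2 applies → [ə].

[ə]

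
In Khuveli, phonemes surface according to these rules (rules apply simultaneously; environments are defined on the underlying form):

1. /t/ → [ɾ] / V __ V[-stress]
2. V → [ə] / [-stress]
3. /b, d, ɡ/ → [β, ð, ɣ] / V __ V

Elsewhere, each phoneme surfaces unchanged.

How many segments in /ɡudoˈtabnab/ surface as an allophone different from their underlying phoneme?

4

Segments that undergo a rule: /u/ → [ə] (rule 2); /d/ → [ð] (rule 3); /o/ → [ə] (rule 2); /a/ → [ə] (rule 2).
All other segments surface unchanged.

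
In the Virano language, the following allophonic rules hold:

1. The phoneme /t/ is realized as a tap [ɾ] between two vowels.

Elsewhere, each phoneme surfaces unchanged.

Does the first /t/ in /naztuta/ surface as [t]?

Yes

/t/ — between /z/ and /u/; rule 1 does not apply here → [t].
The actual realization is [t], which matches [t].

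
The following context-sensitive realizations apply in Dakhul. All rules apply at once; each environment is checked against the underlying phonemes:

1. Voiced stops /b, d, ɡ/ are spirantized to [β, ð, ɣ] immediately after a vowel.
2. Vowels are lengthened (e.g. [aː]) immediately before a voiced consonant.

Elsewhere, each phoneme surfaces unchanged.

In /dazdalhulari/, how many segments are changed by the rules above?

4

Segments that undergo a rule: /a/ → [aː] (rule 2); /a/ → [aː] (rule 2); /u/ → [uː] (rule 2); /a/ → [aː] (rule 2).
All other segments surface unchanged.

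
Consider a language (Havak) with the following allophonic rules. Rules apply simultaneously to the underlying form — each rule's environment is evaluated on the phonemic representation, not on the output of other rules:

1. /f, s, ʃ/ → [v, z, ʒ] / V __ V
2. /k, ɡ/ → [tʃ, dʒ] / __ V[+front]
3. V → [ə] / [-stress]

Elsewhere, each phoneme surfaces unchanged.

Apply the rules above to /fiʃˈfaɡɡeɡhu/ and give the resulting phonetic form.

/f/ (word-initial): rule 1 targets it, but not between two vowels → unchanged [f].
/i/ (between /f/ and /ʃ/) occurs in an unstressed syllable → [ə] by rule 3.
/ʃ/ (between /i/ and /f/): rule 1 targets it, but not between two vowels → unchanged [ʃ].
/f/ — between /ʃ/ and /a/; rule 1 does not apply here → [f].
/a/ (between /f/ and /ɡ/) is in the target of rule 3 but the environment (in an unstressed syllable) is not met → [a].
/ɡ/ (between /a/ and /ɡ/) fails the environment for rule 2, so it stays [ɡ].
/ɡ/ meets the environment for rule 2 (before a front vowel) → [dʒ].
/e/ — between /ɡ/ and /ɡ/, in an unstressed syllable — surfaces as [ə] (rule 3).
/ɡ/ (between /e/ and /h/) is in the target of rule 2 but the environment (before a front vowel) is not met → [ɡ].
/h/ — not in any rule's target class → [h].
/u/ meets the environment for rule 3 (in an unstressed syllable) → [ə].

[fəʃˈfaɡdʒəɡhə]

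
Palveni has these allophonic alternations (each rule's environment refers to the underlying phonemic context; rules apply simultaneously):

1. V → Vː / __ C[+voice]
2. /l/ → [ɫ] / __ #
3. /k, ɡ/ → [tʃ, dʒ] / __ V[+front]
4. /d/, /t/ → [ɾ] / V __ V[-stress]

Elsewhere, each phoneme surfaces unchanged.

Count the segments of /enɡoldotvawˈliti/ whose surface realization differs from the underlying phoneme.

Segments that undergo a rule: /e/ → [eː] (rule 1); /o/ → [oː] (rule 1); /a/ → [aː] (rule 1); /t/ → [ɾ] (rule 4).
All other segments surface unchanged.

4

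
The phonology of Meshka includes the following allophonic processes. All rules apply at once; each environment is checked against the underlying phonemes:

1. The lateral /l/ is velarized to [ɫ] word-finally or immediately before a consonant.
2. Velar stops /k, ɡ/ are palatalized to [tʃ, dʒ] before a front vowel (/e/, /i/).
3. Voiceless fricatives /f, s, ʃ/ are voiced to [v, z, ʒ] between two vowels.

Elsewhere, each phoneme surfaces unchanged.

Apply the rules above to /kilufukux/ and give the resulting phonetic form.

[tʃiluvukux]

Rule 2 applies to /k/ (word-initial: before a front vowel) → [tʃ].
/i/ (between /k/ and /l/): no rule targets it → [i].
/l/ (between /i/ and /u/) is in the target of rule 1 but the environment (word-finally or immediately before a consonant) is not met → [l].
/u/ — not in any rule's target class → [u].
/f/ — between /u/ and /u/, between two vowels — surfaces as [v] (rule 3).
/u/ stays [u].
/k/ (between /u/ and /u/) is in the target of rule 2 but the environment (before a front vowel) is not met → [k].
/u/ stays [u].
/x/ (word-final) is unaffected → [x].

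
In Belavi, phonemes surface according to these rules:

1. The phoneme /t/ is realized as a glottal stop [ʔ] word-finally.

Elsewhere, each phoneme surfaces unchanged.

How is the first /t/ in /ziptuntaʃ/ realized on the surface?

[t]

/t/ (between /p/ and /u/) fails the environment for rule 1, so it stays [t].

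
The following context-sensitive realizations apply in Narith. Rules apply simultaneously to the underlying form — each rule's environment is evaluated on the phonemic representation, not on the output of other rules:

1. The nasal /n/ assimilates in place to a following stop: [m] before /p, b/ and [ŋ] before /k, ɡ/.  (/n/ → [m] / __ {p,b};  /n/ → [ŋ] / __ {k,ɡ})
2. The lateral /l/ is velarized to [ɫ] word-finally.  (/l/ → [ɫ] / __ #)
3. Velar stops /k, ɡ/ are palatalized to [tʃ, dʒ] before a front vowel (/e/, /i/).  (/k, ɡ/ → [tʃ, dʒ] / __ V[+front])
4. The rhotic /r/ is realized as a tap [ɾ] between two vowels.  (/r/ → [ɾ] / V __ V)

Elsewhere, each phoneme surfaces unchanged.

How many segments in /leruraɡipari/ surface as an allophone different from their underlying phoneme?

4

Segments that undergo a rule: /r/ → [ɾ] (rule 4); /r/ → [ɾ] (rule 4); /ɡ/ → [dʒ] (rule 3); /r/ → [ɾ] (rule 4).
All other segments surface unchanged.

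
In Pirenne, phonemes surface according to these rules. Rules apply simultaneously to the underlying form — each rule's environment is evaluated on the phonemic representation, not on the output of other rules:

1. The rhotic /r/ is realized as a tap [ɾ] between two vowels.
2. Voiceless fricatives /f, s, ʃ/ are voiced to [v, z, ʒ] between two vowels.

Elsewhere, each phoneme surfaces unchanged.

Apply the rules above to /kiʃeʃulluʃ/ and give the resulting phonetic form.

/k/ stays [k].
/i/ — not in any rule's target class → [i].
/ʃ/ (between /i/ and /e/) occurs between two vowels → [ʒ] by rule 2.
/e/ stays [e].
/ʃ/ meets the environment for rule 2 (between two vowels) → [ʒ].
/u/ — not in any rule's target class → [u].
/l/ (between /u/ and /l/): no rule targets it → [l].
/l/ — not in any rule's target class → [l].
/u/ stays [u].
/ʃ/ (word-final) is in the target of rule 2 but the environment (between two vowels) is not met → [ʃ].

[kiʒeʒulluʃ]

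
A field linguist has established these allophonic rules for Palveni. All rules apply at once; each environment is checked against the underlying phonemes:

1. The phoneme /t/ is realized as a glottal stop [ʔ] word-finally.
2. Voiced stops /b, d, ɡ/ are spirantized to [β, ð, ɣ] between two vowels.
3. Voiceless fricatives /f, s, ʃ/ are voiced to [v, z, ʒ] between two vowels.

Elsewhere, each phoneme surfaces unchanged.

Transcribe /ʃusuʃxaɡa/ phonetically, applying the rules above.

[ʃuzuʃxaɣa]

/ʃ/ (word-initial) fails the environment for rule 3, so it stays [ʃ].
/u/ — not in any rule's target class → [u].
/s/ (between /u/ and /u/): between two vowels, so rule 3 applies → [z].
/u/ (between /s/ and /ʃ/): no rule targets it → [u].
/ʃ/ (between /u/ and /x/) fails the environment for rule 3, so it stays [ʃ].
/x/ — not in any rule's target class → [x].
/a/ — not in any rule's target class → [a].
/ɡ/ (between /a/ and /a/): between two vowels, so rule 2 applies → [ɣ].
/a/ (word-final) is unaffected → [a].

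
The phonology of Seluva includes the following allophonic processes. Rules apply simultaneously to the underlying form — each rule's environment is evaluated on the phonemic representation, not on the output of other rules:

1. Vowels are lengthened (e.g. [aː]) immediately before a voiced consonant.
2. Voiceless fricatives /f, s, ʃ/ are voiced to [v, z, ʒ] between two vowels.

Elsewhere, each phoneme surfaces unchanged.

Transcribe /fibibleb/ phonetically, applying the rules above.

/f/ (word-initial): rule 2 targets it, but not between two vowels → unchanged [f].
/i/ — between /f/ and /b/, before a voiced consonant — surfaces as [iː] (rule 1).
/b/ stays [b].
/i/ — between /b/ and /b/, before a voiced consonant — surfaces as [iː] (rule 1).
/b/ (between /i/ and /l/) is unaffected → [b].
/l/ — not in any rule's target class → [l].
/e/ (between /l/ and /b/) occurs before a voiced consonant → [eː] by rule 1.
/b/ stays [b].

[fiːbiːbleːb]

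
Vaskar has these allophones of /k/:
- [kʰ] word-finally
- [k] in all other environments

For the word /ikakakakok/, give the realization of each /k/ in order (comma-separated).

Occurrence 1 (position 2): no conditioning environment matches → elsewhere allophone [k].
Occurrence 2 (position 4): no conditioning environment matches → elsewhere allophone [k].
Occurrence 3 (position 6): no conditioning environment matches → elsewhere allophone [k].
Occurrence 4 (position 8): no conditioning environment matches → elsewhere allophone [k].
Occurrence 5 (position 10): word-finally → [kʰ].

[k], [k], [k], [k], [kʰ]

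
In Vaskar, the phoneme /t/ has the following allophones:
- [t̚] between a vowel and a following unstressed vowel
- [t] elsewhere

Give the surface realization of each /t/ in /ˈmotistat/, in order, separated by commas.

Occurrence 1 (position 3): between a vowel and a following unstressed vowel → [t̚].
Occurrence 2 (position 6): no conditioning environment matches → elsewhere allophone [t].
Occurrence 3 (position 8): no conditioning environment matches → elsewhere allophone [t].

[t̚], [t], [t]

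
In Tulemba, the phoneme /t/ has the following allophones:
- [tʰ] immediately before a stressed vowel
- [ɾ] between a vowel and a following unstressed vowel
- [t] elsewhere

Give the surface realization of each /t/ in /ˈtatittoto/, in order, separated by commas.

Occurrence 1 (position 1): immediately before a stressed vowel → [tʰ].
Occurrence 2 (position 3): between a vowel and an unstressed vowel → [ɾ].
Occurrence 3 (position 5): no conditioning environment matches → elsewhere allophone [t].
Occurrence 4 (position 6): no conditioning environment matches → elsewhere allophone [t].
Occurrence 5 (position 8): between a vowel and an unstressed vowel → [ɾ].

[tʰ], [ɾ], [t], [t], [ɾ]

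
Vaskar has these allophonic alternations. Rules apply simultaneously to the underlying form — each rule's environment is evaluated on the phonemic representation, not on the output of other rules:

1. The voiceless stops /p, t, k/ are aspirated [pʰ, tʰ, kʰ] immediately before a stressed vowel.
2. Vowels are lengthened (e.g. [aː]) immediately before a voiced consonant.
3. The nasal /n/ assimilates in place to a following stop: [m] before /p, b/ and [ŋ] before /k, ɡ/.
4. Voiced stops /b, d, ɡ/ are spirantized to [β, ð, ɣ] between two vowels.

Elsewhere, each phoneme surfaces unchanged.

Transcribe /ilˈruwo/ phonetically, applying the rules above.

[iːlˈruːwo]

/i/ (word-initial) occurs before a voiced consonant → [iː] by rule 2.
Rule 2 applies to /u/ (between /r/ and /w/: before a voiced consonant) → [uː].
/o/ (word-final): rule 2 targets it, but not before a voiced consonant → unchanged [o].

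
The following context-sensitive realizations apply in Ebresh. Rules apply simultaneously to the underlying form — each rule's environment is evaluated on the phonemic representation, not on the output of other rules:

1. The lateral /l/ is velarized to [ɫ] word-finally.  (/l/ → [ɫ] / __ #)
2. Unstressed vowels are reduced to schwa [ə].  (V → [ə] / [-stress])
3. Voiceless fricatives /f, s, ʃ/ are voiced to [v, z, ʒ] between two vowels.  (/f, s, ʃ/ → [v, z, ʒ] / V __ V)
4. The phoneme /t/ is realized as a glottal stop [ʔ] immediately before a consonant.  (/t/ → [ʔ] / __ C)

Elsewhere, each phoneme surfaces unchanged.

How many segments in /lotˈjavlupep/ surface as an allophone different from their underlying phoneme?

Segments that undergo a rule: /o/ → [ə] (rule 2); /t/ → [ʔ] (rule 4); /u/ → [ə] (rule 2); /e/ → [ə] (rule 2).
All other segments surface unchanged.

4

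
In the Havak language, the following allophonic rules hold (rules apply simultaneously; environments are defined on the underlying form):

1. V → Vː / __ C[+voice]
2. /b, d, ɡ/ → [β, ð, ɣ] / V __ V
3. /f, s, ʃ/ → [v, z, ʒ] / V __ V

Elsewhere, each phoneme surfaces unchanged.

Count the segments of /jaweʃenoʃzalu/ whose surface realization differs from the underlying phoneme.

4

Segments that undergo a rule: /a/ → [aː] (rule 1); /ʃ/ → [ʒ] (rule 3); /e/ → [eː] (rule 1); /a/ → [aː] (rule 1).
All other segments surface unchanged.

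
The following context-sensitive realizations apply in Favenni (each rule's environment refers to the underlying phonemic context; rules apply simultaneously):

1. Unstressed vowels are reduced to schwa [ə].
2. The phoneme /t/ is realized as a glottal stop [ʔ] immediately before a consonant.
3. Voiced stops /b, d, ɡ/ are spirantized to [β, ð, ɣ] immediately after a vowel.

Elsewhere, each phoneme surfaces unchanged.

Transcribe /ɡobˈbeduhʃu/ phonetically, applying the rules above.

/ɡ/ (word-initial): rule 3 targets it, but not immediately after a vowel → unchanged [ɡ].
/o/ — between /ɡ/ and /b/, in an unstressed syllable — surfaces as [ə] (rule 1).
/b/ — between /o/ and /b/, immediately after a vowel — surfaces as [β] (rule 3).
/b/ (between /b/ and /e/): rule 3 targets it, but not immediately after a vowel → unchanged [b].
/e/ (between /b/ and /d/): rule 1 targets it, but not in an unstressed syllable → unchanged [e].
/d/ (between /e/ and /u/) occurs immediately after a vowel → [ð] by rule 3.
/u/ (between /d/ and /h/): in an unstressed syllable, so rule 1 applies → [ə].
/h/ stays [h].
/ʃ/ — not in any rule's target class → [ʃ].
/u/ (word-final): in an unstressed syllable, so rule 1 applies → [ə].

[ɡəβˈbeðəhʃə]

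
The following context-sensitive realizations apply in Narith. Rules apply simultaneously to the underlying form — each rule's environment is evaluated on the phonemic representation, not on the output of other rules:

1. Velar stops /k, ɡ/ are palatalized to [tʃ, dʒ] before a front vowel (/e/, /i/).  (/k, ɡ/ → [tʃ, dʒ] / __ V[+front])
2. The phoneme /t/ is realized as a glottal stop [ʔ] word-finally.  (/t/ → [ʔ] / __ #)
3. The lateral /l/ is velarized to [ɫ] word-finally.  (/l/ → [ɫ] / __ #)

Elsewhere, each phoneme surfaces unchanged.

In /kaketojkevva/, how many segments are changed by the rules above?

Segments that undergo a rule: /k/ → [tʃ] (rule 1); /k/ → [tʃ] (rule 1).
All other segments surface unchanged.

2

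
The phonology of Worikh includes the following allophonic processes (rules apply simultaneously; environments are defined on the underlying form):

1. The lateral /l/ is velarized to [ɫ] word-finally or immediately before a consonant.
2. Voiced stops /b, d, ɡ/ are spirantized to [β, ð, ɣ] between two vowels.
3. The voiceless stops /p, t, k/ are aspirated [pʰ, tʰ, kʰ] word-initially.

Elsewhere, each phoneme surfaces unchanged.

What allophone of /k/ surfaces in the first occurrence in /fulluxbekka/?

/k/ (between /e/ and /k/) is in the target of rule 3 but the environment (word-initially) is not met → [k].

[k]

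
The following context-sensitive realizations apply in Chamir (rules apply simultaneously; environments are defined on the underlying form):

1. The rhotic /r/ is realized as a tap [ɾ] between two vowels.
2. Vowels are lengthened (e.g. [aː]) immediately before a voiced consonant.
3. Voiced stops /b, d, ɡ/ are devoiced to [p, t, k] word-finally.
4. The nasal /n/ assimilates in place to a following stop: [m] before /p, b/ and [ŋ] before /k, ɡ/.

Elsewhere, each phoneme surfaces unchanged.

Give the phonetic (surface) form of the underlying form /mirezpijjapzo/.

/m/ (word-initial) is unaffected → [m].
/i/ — between /m/ and /r/, before a voiced consonant — surfaces as [iː] (rule 2).
/r/ (between /i/ and /e/) occurs between two vowels → [ɾ] by rule 1.
/e/ (between /r/ and /z/) occurs before a voiced consonant → [eː] by rule 2.
/z/ (between /e/ and /p/): no rule targets it → [z].
/p/ (between /z/ and /i/): no rule targets it → [p].
/i/ — between /p/ and /j/, before a voiced consonant — surfaces as [iː] (rule 2).
/j/ — not in any rule's target class → [j].
/j/ — not in any rule's target class → [j].
/a/ (between /j/ and /p/): rule 2 targets it, but not before a voiced consonant → unchanged [a].
/p/ stays [p].
/z/ — not in any rule's target class → [z].
/o/ (word-final) fails the environment for rule 2, so it stays [o].

[miːɾeːzpiːjjapzo]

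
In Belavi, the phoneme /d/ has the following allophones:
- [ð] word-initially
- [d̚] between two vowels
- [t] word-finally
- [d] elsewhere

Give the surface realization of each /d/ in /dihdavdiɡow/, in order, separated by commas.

Occurrence 1 (position 1): word-initially → [ð].
Occurrence 2 (position 4): no conditioning environment matches → elsewhere allophone [d].
Occurrence 3 (position 7): no conditioning environment matches → elsewhere allophone [d].

[ð], [d], [d]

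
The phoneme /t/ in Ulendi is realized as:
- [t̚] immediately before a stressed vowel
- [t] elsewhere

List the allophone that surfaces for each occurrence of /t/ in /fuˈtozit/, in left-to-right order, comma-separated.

Occurrence 1 (position 3): immediately before a stressed vowel → [t̚].
Occurrence 2 (position 7): no conditioning environment matches → elsewhere allophone [t].

[t̚], [t]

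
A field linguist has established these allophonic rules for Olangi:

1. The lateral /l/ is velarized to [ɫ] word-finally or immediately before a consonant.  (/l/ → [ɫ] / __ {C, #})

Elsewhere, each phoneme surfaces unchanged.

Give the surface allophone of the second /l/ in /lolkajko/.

[ɫ]

/l/ (between /o/ and /k/) occurs word-finally or immediately before a consonant → [ɫ] by rule 1.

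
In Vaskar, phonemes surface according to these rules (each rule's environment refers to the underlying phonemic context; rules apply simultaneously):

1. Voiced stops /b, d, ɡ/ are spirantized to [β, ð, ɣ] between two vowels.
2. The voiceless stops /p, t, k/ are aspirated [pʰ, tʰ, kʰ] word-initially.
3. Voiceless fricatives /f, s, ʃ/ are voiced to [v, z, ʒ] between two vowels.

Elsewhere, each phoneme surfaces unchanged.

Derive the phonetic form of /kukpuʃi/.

Rule 2 applies to /k/ (word-initial: word-initially) → [kʰ].
/u/ (between /k/ and /k/) is unaffected → [u].
/k/ — between /u/ and /p/; rule 2 does not apply here → [k].
/p/ — between /k/ and /u/; rule 2 does not apply here → [p].
/u/ (between /p/ and /ʃ/) is unaffected → [u].
/ʃ/ (between /u/ and /i/) occurs between two vowels → [ʒ] by rule 3.
/i/ (word-final) is unaffected → [i].

[kʰukpuʒi]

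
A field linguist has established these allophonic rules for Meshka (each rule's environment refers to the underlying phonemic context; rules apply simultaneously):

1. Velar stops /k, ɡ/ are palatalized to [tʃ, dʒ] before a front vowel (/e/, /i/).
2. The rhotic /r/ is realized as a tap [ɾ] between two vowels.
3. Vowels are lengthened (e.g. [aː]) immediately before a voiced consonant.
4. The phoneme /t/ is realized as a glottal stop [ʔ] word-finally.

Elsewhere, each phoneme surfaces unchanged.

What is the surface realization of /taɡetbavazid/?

[taːdʒetbaːvaːziːd]

/t/ — word-initial; rule 4 does not apply here → [t].
Rule 3 applies to /a/ (between /t/ and /ɡ/: before a voiced consonant) → [aː].
/ɡ/ — between /a/ and /e/, before a front vowel — surfaces as [dʒ] (rule 1).
/e/ — between /ɡ/ and /t/; rule 3 does not apply here → [e].
/t/ (between /e/ and /b/): rule 4 targets it, but not word-finally → unchanged [t].
/b/ stays [b].
/a/ — between /b/ and /v/, before a voiced consonant — surfaces as [aː] (rule 3).
/v/ (between /a/ and /a/) is unaffected → [v].
/a/ (between /v/ and /z/) occurs before a voiced consonant → [aː] by rule 3.
/z/ — not in any rule's target class → [z].
/i/ meets the environment for rule 3 (before a voiced consonant) → [iː].
/d/ — not in any rule's target class → [d].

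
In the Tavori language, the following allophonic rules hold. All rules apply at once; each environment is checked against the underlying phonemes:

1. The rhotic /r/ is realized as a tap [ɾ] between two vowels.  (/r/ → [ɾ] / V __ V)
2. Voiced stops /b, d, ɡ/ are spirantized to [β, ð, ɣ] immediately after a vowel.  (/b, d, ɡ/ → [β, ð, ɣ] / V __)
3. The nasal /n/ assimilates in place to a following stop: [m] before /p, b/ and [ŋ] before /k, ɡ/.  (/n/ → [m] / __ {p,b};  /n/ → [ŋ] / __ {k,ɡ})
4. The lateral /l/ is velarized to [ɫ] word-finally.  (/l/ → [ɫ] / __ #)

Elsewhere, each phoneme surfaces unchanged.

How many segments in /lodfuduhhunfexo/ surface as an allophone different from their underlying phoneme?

2

Segments that undergo a rule: /d/ → [ð] (rule 2); /d/ → [ð] (rule 2).
All other segments surface unchanged.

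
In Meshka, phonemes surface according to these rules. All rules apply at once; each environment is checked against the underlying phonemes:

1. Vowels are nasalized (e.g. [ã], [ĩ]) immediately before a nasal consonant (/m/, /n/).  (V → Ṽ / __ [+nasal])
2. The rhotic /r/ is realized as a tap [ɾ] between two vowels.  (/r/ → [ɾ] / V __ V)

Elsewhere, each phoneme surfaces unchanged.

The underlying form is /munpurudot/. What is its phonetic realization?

[mũnpuɾudot]

/u/ meets the environment for rule 1 (before a nasal consonant) → [ũ].
/u/ (between /p/ and /r/): rule 1 targets it, but not before a nasal consonant → unchanged [u].
Rule 2 applies to /r/ (between /u/ and /u/: between two vowels) → [ɾ].
/u/ — between /r/ and /d/; rule 1 does not apply here → [u].
/o/ (between /d/ and /t/): rule 1 targets it, but not before a nasal consonant → unchanged [o].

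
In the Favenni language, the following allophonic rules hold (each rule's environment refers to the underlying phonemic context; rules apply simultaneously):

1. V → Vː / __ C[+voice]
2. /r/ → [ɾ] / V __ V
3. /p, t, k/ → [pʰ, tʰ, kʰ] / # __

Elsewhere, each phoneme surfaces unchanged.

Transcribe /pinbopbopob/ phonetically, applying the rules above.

[pʰiːnbopbopoːb]

Rule 3 applies to /p/ (word-initial: word-initially) → [pʰ].
Rule 1 applies to /i/ (between /p/ and /n/: before a voiced consonant) → [iː].
/o/ — between /b/ and /p/; rule 1 does not apply here → [o].
/p/ — between /o/ and /b/; rule 3 does not apply here → [p].
/o/ (between /b/ and /p/): rule 1 targets it, but not before a voiced consonant → unchanged [o].
/p/ — between /o/ and /o/; rule 3 does not apply here → [p].
/o/ (between /p/ and /b/) occurs before a voiced consonant → [oː] by rule 1.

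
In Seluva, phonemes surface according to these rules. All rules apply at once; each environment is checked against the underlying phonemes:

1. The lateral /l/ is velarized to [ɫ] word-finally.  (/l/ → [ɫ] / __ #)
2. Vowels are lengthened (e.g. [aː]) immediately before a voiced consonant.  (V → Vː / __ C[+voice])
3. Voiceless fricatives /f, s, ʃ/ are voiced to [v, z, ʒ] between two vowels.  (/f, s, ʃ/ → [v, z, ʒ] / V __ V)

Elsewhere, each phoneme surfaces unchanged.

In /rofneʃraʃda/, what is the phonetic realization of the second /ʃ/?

[ʃ]

/ʃ/ (between /a/ and /d/) is in the target of rule 3 but the environment (between two vowels) is not met → [ʃ].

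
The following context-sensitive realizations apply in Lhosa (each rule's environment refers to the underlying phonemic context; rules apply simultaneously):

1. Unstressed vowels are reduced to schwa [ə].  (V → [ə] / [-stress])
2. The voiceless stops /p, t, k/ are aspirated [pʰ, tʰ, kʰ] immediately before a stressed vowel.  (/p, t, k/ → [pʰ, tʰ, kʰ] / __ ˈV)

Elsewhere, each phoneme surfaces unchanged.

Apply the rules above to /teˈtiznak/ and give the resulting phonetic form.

[təˈtʰiznək]

/t/ (word-initial) is in the target of rule 2 but the environment (immediately before a stressed vowel) is not met → [t].
/e/ (between /t/ and /t/): in an unstressed syllable, so rule 1 applies → [ə].
/t/ (between /e/ and /i/) occurs immediately before a stressed vowel → [tʰ] by rule 2.
/i/ — between /t/ and /z/; rule 1 does not apply here → [i].
/z/ (between /i/ and /n/) is unaffected → [z].
/n/ stays [n].
/a/ — between /n/ and /k/, in an unstressed syllable — surfaces as [ə] (rule 1).
/k/ (word-final) is in the target of rule 2 but the environment (immediately before a stressed vowel) is not met → [k].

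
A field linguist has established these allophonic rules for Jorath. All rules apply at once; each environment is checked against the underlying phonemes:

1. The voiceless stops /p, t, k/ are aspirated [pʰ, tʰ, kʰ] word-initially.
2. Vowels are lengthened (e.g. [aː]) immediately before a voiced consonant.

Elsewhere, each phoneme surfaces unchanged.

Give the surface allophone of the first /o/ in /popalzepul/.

[o]

/o/ — between /p/ and /p/; rule 2 does not apply here → [o].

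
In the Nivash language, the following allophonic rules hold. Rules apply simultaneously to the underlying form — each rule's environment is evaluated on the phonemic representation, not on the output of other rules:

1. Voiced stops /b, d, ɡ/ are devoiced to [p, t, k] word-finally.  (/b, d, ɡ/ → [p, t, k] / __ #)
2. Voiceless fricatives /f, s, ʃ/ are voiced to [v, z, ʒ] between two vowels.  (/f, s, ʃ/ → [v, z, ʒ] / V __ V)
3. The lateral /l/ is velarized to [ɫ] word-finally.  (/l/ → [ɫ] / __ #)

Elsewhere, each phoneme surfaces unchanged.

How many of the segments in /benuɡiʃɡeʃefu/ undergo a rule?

2

Segments that undergo a rule: /ʃ/ → [ʒ] (rule 2); /f/ → [v] (rule 2).
All other segments surface unchanged.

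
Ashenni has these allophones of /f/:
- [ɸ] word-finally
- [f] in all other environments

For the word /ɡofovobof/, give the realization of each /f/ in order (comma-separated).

[f], [ɸ]

Occurrence 1 (position 3): no conditioning environment matches → elsewhere allophone [f].
Occurrence 2 (position 9): word-finally → [ɸ].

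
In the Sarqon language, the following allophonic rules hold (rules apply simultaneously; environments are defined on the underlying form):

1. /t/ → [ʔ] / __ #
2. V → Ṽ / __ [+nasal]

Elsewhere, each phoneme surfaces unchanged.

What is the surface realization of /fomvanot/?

/f/ (word-initial) is unaffected → [f].
/o/ — between /f/ and /m/, before a nasal consonant — surfaces as [õ] (rule 2).
/m/ stays [m].
/v/ stays [v].
/a/ (between /v/ and /n/): before a nasal consonant, so rule 2 applies → [ã].
/n/ stays [n].
/o/ — between /n/ and /t/; rule 2 does not apply here → [o].
/t/ (word-final) occurs word-finally → [ʔ] by rule 1.

[fõmvãnoʔ]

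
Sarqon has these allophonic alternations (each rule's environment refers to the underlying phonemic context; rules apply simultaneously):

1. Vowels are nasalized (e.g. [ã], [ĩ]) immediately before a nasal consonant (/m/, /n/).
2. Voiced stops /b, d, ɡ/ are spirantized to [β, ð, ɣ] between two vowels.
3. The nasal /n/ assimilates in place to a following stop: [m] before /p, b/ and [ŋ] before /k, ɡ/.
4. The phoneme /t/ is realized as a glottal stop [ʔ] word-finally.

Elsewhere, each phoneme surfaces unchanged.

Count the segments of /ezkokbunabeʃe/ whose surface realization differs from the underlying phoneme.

2

Segments that undergo a rule: /u/ → [ũ] (rule 1); /b/ → [β] (rule 2).
All other segments surface unchanged.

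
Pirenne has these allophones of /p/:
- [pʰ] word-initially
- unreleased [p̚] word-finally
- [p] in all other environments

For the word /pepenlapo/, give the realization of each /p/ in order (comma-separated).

[pʰ], [p], [p]

Occurrence 1 (position 1): word-initially → [pʰ].
Occurrence 2 (position 3): no conditioning environment matches → elsewhere allophone [p].
Occurrence 3 (position 8): no conditioning environment matches → elsewhere allophone [p].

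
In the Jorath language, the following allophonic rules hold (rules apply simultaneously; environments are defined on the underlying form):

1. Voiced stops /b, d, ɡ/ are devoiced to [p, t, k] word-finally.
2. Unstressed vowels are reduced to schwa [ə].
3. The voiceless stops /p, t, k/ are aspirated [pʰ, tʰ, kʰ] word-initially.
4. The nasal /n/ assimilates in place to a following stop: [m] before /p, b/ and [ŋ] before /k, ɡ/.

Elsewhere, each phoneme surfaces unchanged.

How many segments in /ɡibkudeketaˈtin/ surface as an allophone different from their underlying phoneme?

5

Segments that undergo a rule: /i/ → [ə] (rule 2); /u/ → [ə] (rule 2); /e/ → [ə] (rule 2); /e/ → [ə] (rule 2); /a/ → [ə] (rule 2).
All other segments surface unchanged.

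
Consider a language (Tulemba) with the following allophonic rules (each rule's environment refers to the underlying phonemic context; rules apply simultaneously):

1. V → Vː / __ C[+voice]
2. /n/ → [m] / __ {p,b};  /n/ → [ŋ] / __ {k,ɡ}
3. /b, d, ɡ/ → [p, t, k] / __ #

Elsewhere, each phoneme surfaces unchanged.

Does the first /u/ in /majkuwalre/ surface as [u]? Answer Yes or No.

/u/ (between /k/ and /w/) occurs before a voiced consonant → [uː] by rule 1.
The actual realization is [uː], not [u].

No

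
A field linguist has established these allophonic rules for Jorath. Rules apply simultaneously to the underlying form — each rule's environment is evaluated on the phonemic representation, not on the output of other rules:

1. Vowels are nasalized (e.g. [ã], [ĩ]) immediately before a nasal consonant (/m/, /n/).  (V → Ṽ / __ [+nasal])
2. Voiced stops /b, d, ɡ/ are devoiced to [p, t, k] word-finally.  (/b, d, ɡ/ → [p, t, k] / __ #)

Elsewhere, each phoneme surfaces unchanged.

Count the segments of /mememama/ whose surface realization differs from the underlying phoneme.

3

Segments that undergo a rule: /e/ → [ẽ] (rule 1); /e/ → [ẽ] (rule 1); /a/ → [ã] (rule 1).
All other segments surface unchanged.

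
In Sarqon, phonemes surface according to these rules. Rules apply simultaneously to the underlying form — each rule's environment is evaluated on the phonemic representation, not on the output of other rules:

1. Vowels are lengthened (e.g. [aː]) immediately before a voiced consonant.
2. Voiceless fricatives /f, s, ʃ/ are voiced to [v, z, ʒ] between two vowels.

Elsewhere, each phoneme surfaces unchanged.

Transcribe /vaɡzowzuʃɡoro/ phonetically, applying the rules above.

[vaːɡzoːwzuʃɡoːro]

/v/ stays [v].
/a/ (between /v/ and /ɡ/): before a voiced consonant, so rule 1 applies → [aː].
/ɡ/ (between /a/ and /z/): no rule targets it → [ɡ].
/z/ (between /ɡ/ and /o/) is unaffected → [z].
/o/ — between /z/ and /w/, before a voiced consonant — surfaces as [oː] (rule 1).
/w/ stays [w].
/z/ — not in any rule's target class → [z].
/u/ (between /z/ and /ʃ/): rule 1 targets it, but not before a voiced consonant → unchanged [u].
/ʃ/ — between /u/ and /ɡ/; rule 2 does not apply here → [ʃ].
/ɡ/ — not in any rule's target class → [ɡ].
/o/ (between /ɡ/ and /r/) occurs before a voiced consonant → [oː] by rule 1.
/r/ (between /o/ and /o/) is unaffected → [r].
/o/ — word-final; rule 1 does not apply here → [o].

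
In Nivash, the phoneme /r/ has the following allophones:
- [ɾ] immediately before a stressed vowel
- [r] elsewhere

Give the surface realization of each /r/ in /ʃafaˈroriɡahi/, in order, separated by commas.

Occurrence 1 (position 5): immediately before a stressed vowel → [ɾ].
Occurrence 2 (position 7): no conditioning environment matches → elsewhere allophone [r].

[ɾ], [r]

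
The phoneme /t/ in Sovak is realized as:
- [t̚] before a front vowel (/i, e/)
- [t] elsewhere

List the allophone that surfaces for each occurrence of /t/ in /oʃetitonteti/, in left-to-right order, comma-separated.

Occurrence 1 (position 4): before a front vowel (/i, e/) → [t̚].
Occurrence 2 (position 6): no conditioning environment matches → elsewhere allophone [t].
Occurrence 3 (position 9): before a front vowel (/i, e/) → [t̚].
Occurrence 4 (position 11): before a front vowel (/i, e/) → [t̚].

[t̚], [t], [t̚], [t̚]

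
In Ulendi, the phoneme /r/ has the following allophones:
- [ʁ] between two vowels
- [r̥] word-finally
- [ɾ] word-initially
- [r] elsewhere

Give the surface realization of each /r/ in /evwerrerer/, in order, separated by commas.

[r], [r], [ʁ], [r̥]

Occurrence 1 (position 5): no conditioning environment matches → elsewhere allophone [r].
Occurrence 2 (position 6): no conditioning environment matches → elsewhere allophone [r].
Occurrence 3 (position 8): between two vowels → [ʁ].
Occurrence 4 (position 10): word-finally → [r̥].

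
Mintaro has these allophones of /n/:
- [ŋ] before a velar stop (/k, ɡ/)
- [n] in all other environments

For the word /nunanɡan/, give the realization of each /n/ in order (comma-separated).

Occurrence 1 (position 1): no conditioning environment matches → elsewhere allophone [n].
Occurrence 2 (position 3): no conditioning environment matches → elsewhere allophone [n].
Occurrence 3 (position 5): before a velar stop → [ŋ].
Occurrence 4 (position 8): no conditioning environment matches → elsewhere allophone [n].

[n], [n], [ŋ], [n]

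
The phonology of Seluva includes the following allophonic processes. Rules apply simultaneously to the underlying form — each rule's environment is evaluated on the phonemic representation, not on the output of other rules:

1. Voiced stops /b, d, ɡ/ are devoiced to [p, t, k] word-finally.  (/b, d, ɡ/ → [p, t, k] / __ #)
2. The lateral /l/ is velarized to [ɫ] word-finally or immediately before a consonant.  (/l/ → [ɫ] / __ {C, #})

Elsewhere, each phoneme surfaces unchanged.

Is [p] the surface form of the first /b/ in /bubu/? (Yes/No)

No

/b/ (word-initial) fails the environment for rule 1, so it stays [b].
The actual realization is [b], not [p].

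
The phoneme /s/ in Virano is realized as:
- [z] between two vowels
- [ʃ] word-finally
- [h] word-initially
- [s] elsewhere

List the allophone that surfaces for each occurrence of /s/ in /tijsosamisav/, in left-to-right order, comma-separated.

Occurrence 1 (position 4): no conditioning environment matches → elsewhere allophone [s].
Occurrence 2 (position 6): between two vowels → [z].
Occurrence 3 (position 10): between two vowels → [z].

[s], [z], [z]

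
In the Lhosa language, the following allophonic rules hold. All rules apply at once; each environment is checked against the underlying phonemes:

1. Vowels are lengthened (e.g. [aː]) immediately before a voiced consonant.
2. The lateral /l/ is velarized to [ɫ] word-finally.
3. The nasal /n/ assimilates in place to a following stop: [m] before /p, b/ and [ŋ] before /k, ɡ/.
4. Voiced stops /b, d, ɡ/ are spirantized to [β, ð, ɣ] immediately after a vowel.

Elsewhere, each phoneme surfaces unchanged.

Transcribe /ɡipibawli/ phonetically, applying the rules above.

/ɡ/ — word-initial; rule 4 does not apply here → [ɡ].
/i/ (between /ɡ/ and /p/) is in the target of rule 1 but the environment (before a voiced consonant) is not met → [i].
/p/ (between /i/ and /i/) is unaffected → [p].
/i/ meets the environment for rule 1 (before a voiced consonant) → [iː].
/b/ — between /i/ and /a/, immediately after a vowel — surfaces as [β] (rule 4).
/a/ meets the environment for rule 1 (before a voiced consonant) → [aː].
/w/ — not in any rule's target class → [w].
/l/ (between /w/ and /i/): rule 2 targets it, but not word-finally → unchanged [l].
/i/ (word-final) fails the environment for rule 1, so it stays [i].

[ɡipiːβaːwli]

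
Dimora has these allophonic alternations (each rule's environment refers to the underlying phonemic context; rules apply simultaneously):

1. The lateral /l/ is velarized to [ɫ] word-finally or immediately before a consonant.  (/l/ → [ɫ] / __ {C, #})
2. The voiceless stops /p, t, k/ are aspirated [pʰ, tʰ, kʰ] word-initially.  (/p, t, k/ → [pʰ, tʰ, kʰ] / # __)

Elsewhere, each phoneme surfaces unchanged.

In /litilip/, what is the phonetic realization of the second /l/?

/l/ (between /i/ and /i/) fails the environment for rule 1, so it stays [l].

[l]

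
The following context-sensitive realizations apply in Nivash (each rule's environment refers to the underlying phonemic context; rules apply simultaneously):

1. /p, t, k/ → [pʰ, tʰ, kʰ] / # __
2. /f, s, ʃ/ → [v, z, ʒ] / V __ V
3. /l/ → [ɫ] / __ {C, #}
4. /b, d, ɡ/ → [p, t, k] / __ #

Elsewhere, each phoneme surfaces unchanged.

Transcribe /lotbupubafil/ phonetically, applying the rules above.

/l/ (word-initial) is in the target of rule 3 but the environment (word-finally or immediately before a consonant) is not met → [l].
/o/ (between /l/ and /t/) is unaffected → [o].
/t/ (between /o/ and /b/) is in the target of rule 1 but the environment (word-initially) is not met → [t].
/b/ (between /t/ and /u/) fails the environment for rule 4, so it stays [b].
/u/ (between /b/ and /p/): no rule targets it → [u].
/p/ — between /u/ and /u/; rule 1 does not apply here → [p].
/u/ — not in any rule's target class → [u].
/b/ (between /u/ and /a/): rule 4 targets it, but not word-finally → unchanged [b].
/a/ (between /b/ and /f/) is unaffected → [a].
/f/ meets the environment for rule 2 (between two vowels) → [v].
/i/ stays [i].
/l/ (word-final) occurs word-finally or immediately before a consonant → [ɫ] by rule 3.

[lotbupubaviɫ]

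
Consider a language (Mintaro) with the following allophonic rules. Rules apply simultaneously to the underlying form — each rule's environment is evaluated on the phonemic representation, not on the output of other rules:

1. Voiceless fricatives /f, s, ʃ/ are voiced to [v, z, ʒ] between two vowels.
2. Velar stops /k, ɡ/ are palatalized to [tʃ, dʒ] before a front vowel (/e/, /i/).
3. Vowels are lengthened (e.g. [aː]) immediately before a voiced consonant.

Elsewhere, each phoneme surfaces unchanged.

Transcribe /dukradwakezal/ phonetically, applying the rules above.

/d/ — not in any rule's target class → [d].
/u/ — between /d/ and /k/; rule 3 does not apply here → [u].
/k/ (between /u/ and /r/) fails the environment for rule 2, so it stays [k].
/r/ (between /k/ and /a/) is unaffected → [r].
/a/ (between /r/ and /d/): before a voiced consonant, so rule 3 applies → [aː].
/d/ (between /a/ and /w/): no rule targets it → [d].
/w/ — not in any rule's target class → [w].
/a/ (between /w/ and /k/): rule 3 targets it, but not before a voiced consonant → unchanged [a].
/k/ meets the environment for rule 2 (before a front vowel) → [tʃ].
/e/ — between /k/ and /z/, before a voiced consonant — surfaces as [eː] (rule 3).
/z/ (between /e/ and /a/) is unaffected → [z].
/a/ (between /z/ and /l/) occurs before a voiced consonant → [aː] by rule 3.
/l/ (word-final): no rule targets it → [l].

[dukraːdwatʃeːzaːl]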